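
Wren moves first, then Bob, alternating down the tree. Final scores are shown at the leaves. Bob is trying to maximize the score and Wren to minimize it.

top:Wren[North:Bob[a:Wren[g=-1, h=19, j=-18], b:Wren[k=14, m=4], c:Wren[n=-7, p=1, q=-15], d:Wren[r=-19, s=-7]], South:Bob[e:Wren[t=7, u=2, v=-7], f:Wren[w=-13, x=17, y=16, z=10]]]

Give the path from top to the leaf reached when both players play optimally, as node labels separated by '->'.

top -> South -> e -> v

a (Wren): min(-1, 19, -18) = -18
b (Wren): min(14, 4) = 4
c (Wren): min(-7, 1, -15) = -15
d (Wren): min(-19, -7) = -19
North (Bob): max(-18, 4, -15, -19) = 4
e (Wren): min(7, 2, -7) = -7
f (Wren): min(-13, 17, 16, 10) = -13
South (Bob): max(-7, -13) = -7
top (Wren): min(4, -7) = -7
At top, Wren picks South (lowest: -7).
At South, Bob picks e (highest: -7).
At e, Wren picks v (lowest: -7).
Terminal value -7.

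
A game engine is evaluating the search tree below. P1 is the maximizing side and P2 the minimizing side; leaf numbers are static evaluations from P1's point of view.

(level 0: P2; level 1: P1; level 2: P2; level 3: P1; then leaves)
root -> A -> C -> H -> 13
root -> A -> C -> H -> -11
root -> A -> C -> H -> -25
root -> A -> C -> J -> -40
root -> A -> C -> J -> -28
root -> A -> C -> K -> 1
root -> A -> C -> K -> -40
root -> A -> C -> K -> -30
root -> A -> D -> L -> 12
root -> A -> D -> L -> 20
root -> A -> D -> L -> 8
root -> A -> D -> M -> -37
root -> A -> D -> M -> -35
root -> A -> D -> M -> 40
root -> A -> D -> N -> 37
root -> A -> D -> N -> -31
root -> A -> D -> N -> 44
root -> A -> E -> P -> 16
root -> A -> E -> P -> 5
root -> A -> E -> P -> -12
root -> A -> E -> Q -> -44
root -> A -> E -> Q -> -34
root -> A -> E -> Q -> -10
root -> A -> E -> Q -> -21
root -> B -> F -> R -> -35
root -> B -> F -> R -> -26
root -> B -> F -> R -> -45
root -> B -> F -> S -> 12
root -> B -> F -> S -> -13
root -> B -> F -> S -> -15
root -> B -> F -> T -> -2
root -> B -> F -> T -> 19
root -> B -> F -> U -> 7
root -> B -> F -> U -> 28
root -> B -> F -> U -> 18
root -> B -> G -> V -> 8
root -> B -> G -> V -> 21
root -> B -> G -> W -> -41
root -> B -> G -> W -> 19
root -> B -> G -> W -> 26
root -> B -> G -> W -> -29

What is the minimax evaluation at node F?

-26

R (P1): max(-35, -26, -45) = -26
S (P1): max(12, -13, -15) = 12
T (P1): max(-2, 19) = 19
U (P1): max(7, 28, 18) = 28
F (P2): min(-26, 12, 19, 28) = -26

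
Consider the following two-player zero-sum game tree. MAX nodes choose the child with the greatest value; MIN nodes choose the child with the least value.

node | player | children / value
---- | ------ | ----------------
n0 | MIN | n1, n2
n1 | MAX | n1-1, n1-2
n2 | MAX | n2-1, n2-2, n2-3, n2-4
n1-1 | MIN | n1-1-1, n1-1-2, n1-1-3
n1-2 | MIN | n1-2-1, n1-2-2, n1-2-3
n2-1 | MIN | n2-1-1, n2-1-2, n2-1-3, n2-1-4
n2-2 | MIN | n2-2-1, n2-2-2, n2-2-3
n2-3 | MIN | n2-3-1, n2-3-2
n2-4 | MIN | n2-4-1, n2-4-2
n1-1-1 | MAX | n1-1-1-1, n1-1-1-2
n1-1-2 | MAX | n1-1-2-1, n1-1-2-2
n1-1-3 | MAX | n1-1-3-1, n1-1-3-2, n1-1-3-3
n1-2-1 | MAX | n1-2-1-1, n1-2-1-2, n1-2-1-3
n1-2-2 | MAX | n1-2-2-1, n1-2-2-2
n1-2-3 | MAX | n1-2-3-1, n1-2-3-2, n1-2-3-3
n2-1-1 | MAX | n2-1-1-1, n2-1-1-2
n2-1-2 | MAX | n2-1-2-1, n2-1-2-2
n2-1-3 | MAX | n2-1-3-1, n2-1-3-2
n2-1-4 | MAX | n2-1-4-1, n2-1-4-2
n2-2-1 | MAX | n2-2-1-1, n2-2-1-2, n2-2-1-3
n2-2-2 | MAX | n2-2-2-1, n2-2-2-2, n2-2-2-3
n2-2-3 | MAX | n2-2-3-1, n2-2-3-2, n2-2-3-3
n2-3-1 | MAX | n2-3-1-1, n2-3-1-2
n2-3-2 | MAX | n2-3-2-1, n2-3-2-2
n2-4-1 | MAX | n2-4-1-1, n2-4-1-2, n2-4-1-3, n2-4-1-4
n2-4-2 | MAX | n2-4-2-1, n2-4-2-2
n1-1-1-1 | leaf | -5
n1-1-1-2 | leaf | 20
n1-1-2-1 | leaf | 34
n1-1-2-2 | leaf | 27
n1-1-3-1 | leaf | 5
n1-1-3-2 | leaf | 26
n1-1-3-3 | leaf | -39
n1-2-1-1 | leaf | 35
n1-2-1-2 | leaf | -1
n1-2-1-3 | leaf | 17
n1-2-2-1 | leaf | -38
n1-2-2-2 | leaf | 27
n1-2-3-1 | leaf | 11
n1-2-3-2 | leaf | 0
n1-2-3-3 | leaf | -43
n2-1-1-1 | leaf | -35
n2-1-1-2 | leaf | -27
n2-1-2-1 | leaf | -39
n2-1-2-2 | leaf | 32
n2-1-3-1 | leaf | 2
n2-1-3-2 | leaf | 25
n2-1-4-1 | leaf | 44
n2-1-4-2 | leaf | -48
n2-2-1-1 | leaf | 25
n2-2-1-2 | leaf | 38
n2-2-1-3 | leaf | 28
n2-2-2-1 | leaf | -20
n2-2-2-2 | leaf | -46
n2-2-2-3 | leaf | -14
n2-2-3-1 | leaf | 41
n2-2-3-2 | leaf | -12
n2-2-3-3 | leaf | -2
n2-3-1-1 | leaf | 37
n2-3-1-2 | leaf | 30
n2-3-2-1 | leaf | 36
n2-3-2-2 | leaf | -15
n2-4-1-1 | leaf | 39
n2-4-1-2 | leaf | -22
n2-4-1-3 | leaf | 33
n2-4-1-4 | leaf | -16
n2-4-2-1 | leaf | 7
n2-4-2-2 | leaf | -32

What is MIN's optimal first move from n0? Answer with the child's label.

n1

n1-1-1 (MAX): max(-5, 20) = 20
n1-1-2 (MAX): max(34, 27) = 34
n1-1-3 (MAX): max(5, 26, -39) = 26
n1-1 (MIN): min(20, 34, 26) = 20
n1-2-1 (MAX): max(35, -1, 17) = 35
n1-2-2 (MAX): max(-38, 27) = 27
n1-2-3 (MAX): max(11, 0, -43) = 11
n1-2 (MIN): min(35, 27, 11) = 11
n1 (MAX): max(20, 11) = 20
n2-1-1 (MAX): max(-35, -27) = -27
n2-1-2 (MAX): max(-39, 32) = 32
n2-1-3 (MAX): max(2, 25) = 25
n2-1-4 (MAX): max(44, -48) = 44
n2-1 (MIN): min(-27, 32, 25, 44) = -27
n2-2-1 (MAX): max(25, 38, 28) = 38
n2-2-2 (MAX): max(-20, -46, -14) = -14
n2-2-3 (MAX): max(41, -12, -2) = 41
n2-2 (MIN): min(38, -14, 41) = -14
n2-3-1 (MAX): max(37, 30) = 37
n2-3-2 (MAX): max(36, -15) = 36
n2-3 (MIN): min(37, 36) = 36
n2-4-1 (MAX): max(39, -22, 33, -16) = 39
n2-4-2 (MAX): max(7, -32) = 7
n2-4 (MIN): min(39, 7) = 7
n2 (MAX): max(-27, -14, 36, 7) = 36
n0 (MIN): min(20, 36) = 20
MIN at n0 wants the lowest of {n1=20, n2=36}, so chooses n1.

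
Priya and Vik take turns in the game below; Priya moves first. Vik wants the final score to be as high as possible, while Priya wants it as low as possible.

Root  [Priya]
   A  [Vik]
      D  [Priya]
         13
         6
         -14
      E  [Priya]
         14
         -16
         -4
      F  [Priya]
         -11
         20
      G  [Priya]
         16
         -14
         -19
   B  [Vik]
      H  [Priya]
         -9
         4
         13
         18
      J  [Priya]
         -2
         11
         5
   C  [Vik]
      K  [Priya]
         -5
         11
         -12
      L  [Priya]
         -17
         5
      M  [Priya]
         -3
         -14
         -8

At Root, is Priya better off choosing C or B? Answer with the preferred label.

K (Priya): min(-5, 11, -12) = -12
L (Priya): min(-17, 5) = -17
M (Priya): min(-3, -14, -8) = -14
C (Vik): max(-12, -17, -14) = -12
H (Priya): min(-9, 4, 13, 18) = -9
J (Priya): min(-2, 11, 5) = -2
B (Vik): max(-9, -2) = -2
Priya prefers the lower value; C=-12, B=-2. C is better since -12 < -2.

C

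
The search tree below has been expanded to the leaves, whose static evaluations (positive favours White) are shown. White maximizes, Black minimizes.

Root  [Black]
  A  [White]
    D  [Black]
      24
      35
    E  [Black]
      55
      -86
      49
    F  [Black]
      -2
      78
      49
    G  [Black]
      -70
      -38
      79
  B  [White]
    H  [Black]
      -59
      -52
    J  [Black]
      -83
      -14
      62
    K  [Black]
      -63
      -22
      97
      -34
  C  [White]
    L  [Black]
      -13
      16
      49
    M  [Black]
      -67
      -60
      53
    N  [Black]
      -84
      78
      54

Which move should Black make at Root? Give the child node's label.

D (Black): min(24, 35) = 24
E (Black): min(55, -86, 49) = -86
F (Black): min(-2, 78, 49) = -2
G (Black): min(-70, -38, 79) = -70
A (White): max(24, -86, -2, -70) = 24
H (Black): min(-59, -52) = -59
J (Black): min(-83, -14, 62) = -83
K (Black): min(-63, -22, 97, -34) = -63
B (White): max(-59, -83, -63) = -59
L (Black): min(-13, 16, 49) = -13
M (Black): min(-67, -60, 53) = -67
N (Black): min(-84, 78, 54) = -84
C (White): max(-13, -67, -84) = -13
Root (Black): min(24, -59, -13) = -59
Black at Root wants the lowest of {A=24, B=-59, C=-13}, so chooses B.

B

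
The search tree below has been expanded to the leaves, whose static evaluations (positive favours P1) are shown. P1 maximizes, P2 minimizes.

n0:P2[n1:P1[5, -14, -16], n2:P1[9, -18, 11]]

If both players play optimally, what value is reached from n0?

n1 (P1): max(5, -14, -16) = 5
n2 (P1): max(9, -18, 11) = 11
n0 (P2): min(5, 11) = 5

5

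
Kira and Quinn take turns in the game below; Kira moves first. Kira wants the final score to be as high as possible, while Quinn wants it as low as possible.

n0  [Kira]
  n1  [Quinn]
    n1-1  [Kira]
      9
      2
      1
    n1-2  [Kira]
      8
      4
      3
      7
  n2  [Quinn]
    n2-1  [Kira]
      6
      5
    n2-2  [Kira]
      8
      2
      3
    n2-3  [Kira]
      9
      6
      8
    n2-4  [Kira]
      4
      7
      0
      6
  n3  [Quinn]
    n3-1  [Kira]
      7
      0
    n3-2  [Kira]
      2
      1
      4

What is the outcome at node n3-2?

4

n3-2 (Kira): max(2, 1, 4) = 4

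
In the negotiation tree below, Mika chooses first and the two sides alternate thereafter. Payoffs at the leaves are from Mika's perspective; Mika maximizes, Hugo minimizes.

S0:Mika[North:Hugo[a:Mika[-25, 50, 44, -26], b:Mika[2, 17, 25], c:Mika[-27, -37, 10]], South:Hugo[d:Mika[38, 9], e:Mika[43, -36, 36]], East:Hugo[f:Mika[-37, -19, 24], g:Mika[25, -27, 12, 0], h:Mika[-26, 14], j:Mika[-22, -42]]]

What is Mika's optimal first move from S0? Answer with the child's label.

a (Mika): max(-25, 50, 44, -26) = 50
b (Mika): max(2, 17, 25) = 25
c (Mika): max(-27, -37, 10) = 10
North (Hugo): min(50, 25, 10) = 10
d (Mika): max(38, 9) = 38
e (Mika): max(43, -36, 36) = 43
South (Hugo): min(38, 43) = 38
f (Mika): max(-37, -19, 24) = 24
g (Mika): max(25, -27, 12, 0) = 25
h (Mika): max(-26, 14) = 14
j (Mika): max(-22, -42) = -22
East (Hugo): min(24, 25, 14, -22) = -22
S0 (Mika): max(10, 38, -22) = 38
Mika at S0 wants the highest of {North=10, South=38, East=-22}, so chooses South.

South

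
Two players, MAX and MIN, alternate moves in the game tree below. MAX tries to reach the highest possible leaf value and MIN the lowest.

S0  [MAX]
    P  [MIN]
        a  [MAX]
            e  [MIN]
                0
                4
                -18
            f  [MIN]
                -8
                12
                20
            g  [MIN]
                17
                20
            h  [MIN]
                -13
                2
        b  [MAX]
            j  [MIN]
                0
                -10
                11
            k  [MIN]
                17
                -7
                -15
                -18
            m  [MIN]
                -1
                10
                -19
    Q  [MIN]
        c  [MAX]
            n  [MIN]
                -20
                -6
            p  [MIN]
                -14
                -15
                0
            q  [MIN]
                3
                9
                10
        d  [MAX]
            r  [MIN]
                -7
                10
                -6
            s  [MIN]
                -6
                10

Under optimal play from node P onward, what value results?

e (MIN): min(0, 4, -18) = -18
f (MIN): min(-8, 12, 20) = -8
g (MIN): min(17, 20) = 17
h (MIN): min(-13, 2) = -13
a (MAX): max(-18, -8, 17, -13) = 17
j (MIN): min(0, -10, 11) = -10
k (MIN): min(17, -7, -15, -18) = -18
m (MIN): min(-1, 10, -19) = -19
b (MAX): max(-10, -18, -19) = -10
P (MIN): min(17, -10) = -10

-10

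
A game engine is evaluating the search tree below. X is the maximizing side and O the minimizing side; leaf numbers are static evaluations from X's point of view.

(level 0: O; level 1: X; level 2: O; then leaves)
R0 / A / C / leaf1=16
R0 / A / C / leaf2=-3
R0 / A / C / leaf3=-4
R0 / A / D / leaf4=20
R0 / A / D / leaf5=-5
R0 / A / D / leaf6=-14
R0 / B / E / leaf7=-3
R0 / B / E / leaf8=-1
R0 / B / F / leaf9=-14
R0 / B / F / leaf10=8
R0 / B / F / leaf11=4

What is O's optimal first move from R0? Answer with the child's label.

C (O): min(16, -3, -4) = -4
D (O): min(20, -5, -14) = -14
A (X): max(-4, -14) = -4
E (O): min(-3, -1) = -3
F (O): min(-14, 8, 4) = -14
B (X): max(-3, -14) = -3
R0 (O): min(-4, -3) = -4
O at R0 wants the lowest of {A=-4, B=-3}, so chooses A.

A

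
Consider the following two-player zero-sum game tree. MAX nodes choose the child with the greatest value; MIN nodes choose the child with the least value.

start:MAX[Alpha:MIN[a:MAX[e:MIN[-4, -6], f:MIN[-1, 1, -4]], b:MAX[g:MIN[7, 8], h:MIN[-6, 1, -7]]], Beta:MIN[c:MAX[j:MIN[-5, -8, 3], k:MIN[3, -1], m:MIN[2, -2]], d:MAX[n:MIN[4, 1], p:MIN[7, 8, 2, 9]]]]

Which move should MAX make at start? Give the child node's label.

e (MIN): min(-4, -6) = -6
f (MIN): min(-1, 1, -4) = -4
a (MAX): max(-6, -4) = -4
g (MIN): min(7, 8) = 7
h (MIN): min(-6, 1, -7) = -7
b (MAX): max(7, -7) = 7
Alpha (MIN): min(-4, 7) = -4
j (MIN): min(-5, -8, 3) = -8
k (MIN): min(3, -1) = -1
m (MIN): min(2, -2) = -2
c (MAX): max(-8, -1, -2) = -1
n (MIN): min(4, 1) = 1
p (MIN): min(7, 8, 2, 9) = 2
d (MAX): max(1, 2) = 2
Beta (MIN): min(-1, 2) = -1
start (MAX): max(-4, -1) = -1
MAX at start wants the highest of {Alpha=-4, Beta=-1}, so chooses Beta.

Beta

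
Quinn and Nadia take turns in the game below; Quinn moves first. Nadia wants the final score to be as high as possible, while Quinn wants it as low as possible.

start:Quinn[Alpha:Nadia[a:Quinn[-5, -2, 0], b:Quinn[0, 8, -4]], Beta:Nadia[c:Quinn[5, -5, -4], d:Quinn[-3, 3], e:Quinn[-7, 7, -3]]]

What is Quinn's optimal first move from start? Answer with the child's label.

a (Quinn): min(-5, -2, 0) = -5
b (Quinn): min(0, 8, -4) = -4
Alpha (Nadia): max(-5, -4) = -4
c (Quinn): min(5, -5, -4) = -5
d (Quinn): min(-3, 3) = -3
e (Quinn): min(-7, 7, -3) = -7
Beta (Nadia): max(-5, -3, -7) = -3
start (Quinn): min(-4, -3) = -4
Quinn at start wants the lowest of {Alpha=-4, Beta=-3}, so chooses Alpha.

Alpha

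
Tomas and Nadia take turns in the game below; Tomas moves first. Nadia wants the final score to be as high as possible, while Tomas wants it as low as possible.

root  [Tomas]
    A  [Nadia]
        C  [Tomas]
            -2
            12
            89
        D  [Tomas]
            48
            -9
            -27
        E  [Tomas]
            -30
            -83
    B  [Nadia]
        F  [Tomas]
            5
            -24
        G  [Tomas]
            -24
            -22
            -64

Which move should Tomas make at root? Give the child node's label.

C (Tomas): min(-2, 12, 89) = -2
D (Tomas): min(48, -9, -27) = -27
E (Tomas): min(-30, -83) = -83
A (Nadia): max(-2, -27, -83) = -2
F (Tomas): min(5, -24) = -24
G (Tomas): min(-24, -22, -64) = -64
B (Nadia): max(-24, -64) = -24
root (Tomas): min(-2, -24) = -24
Tomas at root wants the lowest of {A=-2, B=-24}, so chooses B.

B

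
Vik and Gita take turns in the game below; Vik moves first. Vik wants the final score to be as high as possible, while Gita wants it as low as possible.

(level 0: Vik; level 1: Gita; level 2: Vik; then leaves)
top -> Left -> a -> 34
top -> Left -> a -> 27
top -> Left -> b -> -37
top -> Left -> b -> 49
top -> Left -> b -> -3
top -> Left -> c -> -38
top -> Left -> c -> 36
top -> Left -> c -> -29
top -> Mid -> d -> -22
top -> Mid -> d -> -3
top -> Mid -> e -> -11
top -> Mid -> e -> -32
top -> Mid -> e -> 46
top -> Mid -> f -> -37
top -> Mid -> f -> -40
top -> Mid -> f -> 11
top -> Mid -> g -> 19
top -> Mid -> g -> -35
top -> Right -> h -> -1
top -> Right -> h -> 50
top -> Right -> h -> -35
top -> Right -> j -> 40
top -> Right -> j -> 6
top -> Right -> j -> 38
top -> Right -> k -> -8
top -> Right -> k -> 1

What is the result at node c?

36

c (Vik): max(-38, 36, -29) = 36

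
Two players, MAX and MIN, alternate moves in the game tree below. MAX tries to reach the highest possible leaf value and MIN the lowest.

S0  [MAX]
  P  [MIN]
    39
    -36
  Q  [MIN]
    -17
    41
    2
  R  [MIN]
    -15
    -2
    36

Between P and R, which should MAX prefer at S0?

P (MIN): min(39, -36) = -36
R (MIN): min(-15, -2, 36) = -15
MAX prefers the higher value; P=-36, R=-15. R is better since -15 > -36.

R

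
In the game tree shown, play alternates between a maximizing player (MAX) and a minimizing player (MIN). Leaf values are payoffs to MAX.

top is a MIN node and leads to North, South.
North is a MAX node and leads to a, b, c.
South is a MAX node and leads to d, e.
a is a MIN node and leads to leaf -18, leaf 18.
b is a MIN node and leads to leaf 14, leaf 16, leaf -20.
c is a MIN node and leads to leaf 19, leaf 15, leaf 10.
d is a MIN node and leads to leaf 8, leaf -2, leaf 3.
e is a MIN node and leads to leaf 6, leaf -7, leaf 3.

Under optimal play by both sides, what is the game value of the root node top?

a (MIN): min(-18, 18) = -18
b (MIN): min(14, 16, -20) = -20
c (MIN): min(19, 15, 10) = 10
North (MAX): max(-18, -20, 10) = 10
d (MIN): min(8, -2, 3) = -2
e (MIN): min(6, -7, 3) = -7
South (MAX): max(-2, -7) = -2
top (MIN): min(10, -2) = -2

-2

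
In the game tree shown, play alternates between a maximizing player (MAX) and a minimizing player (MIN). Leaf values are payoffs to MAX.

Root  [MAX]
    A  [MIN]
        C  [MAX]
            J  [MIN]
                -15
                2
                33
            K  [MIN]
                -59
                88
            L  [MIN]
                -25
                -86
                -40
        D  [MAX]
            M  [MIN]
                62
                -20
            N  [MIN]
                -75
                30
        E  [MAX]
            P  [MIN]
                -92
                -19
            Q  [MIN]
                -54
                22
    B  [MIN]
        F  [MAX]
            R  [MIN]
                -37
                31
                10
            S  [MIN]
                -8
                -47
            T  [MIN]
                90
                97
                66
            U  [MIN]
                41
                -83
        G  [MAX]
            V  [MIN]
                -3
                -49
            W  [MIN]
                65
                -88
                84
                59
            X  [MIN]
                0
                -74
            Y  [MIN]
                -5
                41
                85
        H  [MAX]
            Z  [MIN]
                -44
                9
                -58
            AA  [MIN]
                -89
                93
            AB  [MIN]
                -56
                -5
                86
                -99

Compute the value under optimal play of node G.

V (MIN): min(-3, -49) = -49
W (MIN): min(65, -88, 84, 59) = -88
X (MIN): min(0, -74) = -74
Y (MIN): min(-5, 41, 85) = -5
G (MAX): max(-49, -88, -74, -5) = -5

-5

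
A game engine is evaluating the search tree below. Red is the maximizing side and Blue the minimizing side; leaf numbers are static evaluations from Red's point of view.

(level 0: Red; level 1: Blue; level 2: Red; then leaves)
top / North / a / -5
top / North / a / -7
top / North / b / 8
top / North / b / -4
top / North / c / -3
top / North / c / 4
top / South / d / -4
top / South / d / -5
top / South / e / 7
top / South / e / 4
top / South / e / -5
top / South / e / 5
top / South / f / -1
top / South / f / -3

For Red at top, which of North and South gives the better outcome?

a (Red): max(-5, -7) = -5
b (Red): max(8, -4) = 8
c (Red): max(-3, 4) = 4
North (Blue): min(-5, 8, 4) = -5
d (Red): max(-4, -5) = -4
e (Red): max(7, 4, -5, 5) = 7
f (Red): max(-1, -3) = -1
South (Blue): min(-4, 7, -1) = -4
Red prefers the higher value; North=-5, South=-4. South is better since -4 > -5.

South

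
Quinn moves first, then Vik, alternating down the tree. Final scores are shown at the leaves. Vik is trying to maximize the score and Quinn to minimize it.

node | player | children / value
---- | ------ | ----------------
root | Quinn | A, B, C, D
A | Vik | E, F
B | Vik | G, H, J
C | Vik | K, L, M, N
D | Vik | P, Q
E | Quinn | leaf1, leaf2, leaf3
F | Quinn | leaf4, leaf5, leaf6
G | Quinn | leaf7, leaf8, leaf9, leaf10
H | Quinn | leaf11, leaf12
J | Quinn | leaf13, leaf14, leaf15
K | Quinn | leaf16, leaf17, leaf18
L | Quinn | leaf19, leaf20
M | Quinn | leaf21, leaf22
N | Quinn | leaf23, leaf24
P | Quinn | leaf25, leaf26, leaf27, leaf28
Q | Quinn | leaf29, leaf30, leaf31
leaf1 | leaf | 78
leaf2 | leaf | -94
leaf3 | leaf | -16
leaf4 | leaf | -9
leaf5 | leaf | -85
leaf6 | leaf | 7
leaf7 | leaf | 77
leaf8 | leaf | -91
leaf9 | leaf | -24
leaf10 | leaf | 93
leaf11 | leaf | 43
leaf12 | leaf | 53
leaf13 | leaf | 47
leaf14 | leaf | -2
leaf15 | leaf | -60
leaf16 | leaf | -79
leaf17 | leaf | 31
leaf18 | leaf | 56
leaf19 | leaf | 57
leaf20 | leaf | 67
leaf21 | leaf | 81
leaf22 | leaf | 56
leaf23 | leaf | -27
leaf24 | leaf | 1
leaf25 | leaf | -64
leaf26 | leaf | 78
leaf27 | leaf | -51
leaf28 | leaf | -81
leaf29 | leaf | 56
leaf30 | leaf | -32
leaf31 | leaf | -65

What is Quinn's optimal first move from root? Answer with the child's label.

A

E (Quinn): min(78, -94, -16) = -94
F (Quinn): min(-9, -85, 7) = -85
A (Vik): max(-94, -85) = -85
G (Quinn): min(77, -91, -24, 93) = -91
H (Quinn): min(43, 53) = 43
J (Quinn): min(47, -2, -60) = -60
B (Vik): max(-91, 43, -60) = 43
K (Quinn): min(-79, 31, 56) = -79
L (Quinn): min(57, 67) = 57
M (Quinn): min(81, 56) = 56
N (Quinn): min(-27, 1) = -27
C (Vik): max(-79, 57, 56, -27) = 57
P (Quinn): min(-64, 78, -51, -81) = -81
Q (Quinn): min(56, -32, -65) = -65
D (Vik): max(-81, -65) = -65
root (Quinn): min(-85, 43, 57, -65) = -85
Quinn at root wants the lowest of {A=-85, B=43, C=57, D=-65}, so chooses A.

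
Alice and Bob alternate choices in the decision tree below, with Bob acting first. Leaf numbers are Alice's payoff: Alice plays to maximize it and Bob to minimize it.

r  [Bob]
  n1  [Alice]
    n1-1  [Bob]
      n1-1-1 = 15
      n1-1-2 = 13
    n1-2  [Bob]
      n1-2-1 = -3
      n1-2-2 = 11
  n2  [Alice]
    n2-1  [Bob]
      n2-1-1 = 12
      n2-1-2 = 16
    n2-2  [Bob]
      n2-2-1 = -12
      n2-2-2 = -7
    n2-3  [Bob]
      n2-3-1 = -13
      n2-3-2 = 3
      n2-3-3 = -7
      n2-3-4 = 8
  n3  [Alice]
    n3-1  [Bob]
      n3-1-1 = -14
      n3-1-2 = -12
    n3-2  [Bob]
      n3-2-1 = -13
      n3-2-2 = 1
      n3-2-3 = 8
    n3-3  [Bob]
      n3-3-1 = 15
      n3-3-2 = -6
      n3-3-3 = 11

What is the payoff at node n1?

13

n1-1 (Bob): min(15, 13) = 13
n1-2 (Bob): min(-3, 11) = -3
n1 (Alice): max(13, -3) = 13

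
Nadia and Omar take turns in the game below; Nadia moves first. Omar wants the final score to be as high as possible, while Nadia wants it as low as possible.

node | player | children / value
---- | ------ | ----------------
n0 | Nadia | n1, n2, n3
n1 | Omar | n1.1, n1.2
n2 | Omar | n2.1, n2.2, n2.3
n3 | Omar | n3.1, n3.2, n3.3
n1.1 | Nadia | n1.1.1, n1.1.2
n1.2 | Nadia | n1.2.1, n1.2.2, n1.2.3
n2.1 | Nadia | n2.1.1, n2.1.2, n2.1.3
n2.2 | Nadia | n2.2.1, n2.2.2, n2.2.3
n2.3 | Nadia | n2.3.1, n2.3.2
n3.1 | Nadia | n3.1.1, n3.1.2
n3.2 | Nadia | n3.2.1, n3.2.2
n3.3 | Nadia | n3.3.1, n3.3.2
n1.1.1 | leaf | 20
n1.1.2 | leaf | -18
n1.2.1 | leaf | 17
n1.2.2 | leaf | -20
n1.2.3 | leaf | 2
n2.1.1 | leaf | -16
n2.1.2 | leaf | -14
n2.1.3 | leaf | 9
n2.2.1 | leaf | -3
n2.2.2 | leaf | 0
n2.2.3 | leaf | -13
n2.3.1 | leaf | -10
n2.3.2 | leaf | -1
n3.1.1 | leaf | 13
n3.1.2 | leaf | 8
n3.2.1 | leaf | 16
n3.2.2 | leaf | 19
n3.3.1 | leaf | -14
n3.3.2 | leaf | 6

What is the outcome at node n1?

n1.1 (Nadia): min(20, -18) = -18
n1.2 (Nadia): min(17, -20, 2) = -20
n1 (Omar): max(-18, -20) = -18

-18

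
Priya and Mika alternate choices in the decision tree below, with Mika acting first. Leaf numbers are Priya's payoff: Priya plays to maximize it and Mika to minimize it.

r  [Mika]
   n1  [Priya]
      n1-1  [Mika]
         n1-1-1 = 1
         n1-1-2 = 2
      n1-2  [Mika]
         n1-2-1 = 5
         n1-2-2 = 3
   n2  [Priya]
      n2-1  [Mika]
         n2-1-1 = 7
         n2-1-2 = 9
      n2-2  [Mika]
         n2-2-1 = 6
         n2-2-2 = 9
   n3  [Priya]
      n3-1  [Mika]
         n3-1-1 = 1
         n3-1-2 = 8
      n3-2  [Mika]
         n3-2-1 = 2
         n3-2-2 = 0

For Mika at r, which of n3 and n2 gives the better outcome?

n3-1 (Mika): min(1, 8) = 1
n3-2 (Mika): min(2, 0) = 0
n3 (Priya): max(1, 0) = 1
n2-1 (Mika): min(7, 9) = 7
n2-2 (Mika): min(6, 9) = 6
n2 (Priya): max(7, 6) = 7
Mika prefers the lower value; n3=1, n2=7. n3 is better since 1 < 7.

n3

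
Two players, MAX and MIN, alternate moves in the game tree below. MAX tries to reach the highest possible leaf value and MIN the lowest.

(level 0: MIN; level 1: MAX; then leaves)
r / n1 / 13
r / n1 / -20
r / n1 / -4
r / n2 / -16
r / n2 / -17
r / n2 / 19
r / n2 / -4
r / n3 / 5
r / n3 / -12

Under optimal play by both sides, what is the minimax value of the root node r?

n1 (MAX): max(13, -20, -4) = 13
n2 (MAX): max(-16, -17, 19, -4) = 19
n3 (MAX): max(5, -12) = 5
r (MIN): min(13, 19, 5) = 5

5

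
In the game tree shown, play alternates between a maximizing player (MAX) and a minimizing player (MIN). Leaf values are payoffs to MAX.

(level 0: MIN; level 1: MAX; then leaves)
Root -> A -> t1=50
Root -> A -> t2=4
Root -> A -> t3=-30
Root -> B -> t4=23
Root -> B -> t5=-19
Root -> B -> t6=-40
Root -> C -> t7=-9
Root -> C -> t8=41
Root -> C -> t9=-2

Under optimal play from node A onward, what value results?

50

A (MAX): max(50, 4, -30) = 50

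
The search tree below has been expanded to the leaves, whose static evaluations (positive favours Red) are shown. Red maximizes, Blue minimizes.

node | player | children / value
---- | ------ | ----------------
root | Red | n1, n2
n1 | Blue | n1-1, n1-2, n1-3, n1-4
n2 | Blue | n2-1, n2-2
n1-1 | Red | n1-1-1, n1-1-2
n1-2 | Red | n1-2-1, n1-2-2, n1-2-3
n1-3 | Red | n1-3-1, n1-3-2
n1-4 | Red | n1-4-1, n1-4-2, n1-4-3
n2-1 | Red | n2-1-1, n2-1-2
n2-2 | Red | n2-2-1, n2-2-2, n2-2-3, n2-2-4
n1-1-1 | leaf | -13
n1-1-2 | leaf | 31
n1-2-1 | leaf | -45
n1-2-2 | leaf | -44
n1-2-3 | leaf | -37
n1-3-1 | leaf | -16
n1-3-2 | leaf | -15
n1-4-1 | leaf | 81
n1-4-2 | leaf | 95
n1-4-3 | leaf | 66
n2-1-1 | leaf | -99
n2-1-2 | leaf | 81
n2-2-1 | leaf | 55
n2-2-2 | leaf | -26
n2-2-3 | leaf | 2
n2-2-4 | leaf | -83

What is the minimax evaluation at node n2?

55

n2-1 (Red): max(-99, 81) = 81
n2-2 (Red): max(55, -26, 2, -83) = 55
n2 (Blue): min(81, 55) = 55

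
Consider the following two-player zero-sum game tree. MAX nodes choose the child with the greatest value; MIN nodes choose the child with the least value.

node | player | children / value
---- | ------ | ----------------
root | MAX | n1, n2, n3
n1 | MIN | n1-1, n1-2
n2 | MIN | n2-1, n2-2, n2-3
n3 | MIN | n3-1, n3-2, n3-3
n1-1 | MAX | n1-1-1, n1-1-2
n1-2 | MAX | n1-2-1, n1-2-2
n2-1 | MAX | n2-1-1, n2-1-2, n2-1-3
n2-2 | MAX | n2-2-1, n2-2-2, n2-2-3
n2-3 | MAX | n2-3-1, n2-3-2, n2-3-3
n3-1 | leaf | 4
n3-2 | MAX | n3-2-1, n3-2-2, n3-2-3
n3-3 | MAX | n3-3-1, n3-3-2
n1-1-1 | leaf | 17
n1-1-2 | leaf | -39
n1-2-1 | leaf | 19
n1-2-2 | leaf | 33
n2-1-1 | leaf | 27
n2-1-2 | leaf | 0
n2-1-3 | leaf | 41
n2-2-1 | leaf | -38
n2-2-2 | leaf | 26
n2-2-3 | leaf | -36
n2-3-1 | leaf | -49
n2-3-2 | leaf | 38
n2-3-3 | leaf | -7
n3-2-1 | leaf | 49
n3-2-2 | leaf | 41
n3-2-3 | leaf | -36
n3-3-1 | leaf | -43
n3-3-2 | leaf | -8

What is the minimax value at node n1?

n1-1 (MAX): max(17, -39) = 17
n1-2 (MAX): max(19, 33) = 33
n1 (MIN): min(17, 33) = 17

17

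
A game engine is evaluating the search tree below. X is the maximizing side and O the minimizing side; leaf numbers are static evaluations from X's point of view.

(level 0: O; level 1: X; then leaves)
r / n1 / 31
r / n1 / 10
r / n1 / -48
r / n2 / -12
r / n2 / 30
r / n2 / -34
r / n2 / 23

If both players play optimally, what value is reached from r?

30

n1 (X): max(31, 10, -48) = 31
n2 (X): max(-12, 30, -34, 23) = 30
r (O): min(31, 30) = 30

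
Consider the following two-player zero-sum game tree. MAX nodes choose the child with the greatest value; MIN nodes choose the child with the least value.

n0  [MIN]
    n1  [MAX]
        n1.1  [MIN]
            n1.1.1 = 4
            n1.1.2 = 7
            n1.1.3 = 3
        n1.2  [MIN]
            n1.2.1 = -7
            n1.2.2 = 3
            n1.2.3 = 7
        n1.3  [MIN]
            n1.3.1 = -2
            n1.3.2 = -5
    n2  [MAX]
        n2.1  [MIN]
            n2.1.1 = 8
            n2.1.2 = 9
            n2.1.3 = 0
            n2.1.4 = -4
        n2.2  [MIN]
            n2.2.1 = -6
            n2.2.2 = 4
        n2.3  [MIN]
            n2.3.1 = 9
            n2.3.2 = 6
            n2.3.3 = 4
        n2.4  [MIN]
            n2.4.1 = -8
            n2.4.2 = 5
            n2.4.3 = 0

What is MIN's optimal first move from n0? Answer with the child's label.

n1.1 (MIN): min(4, 7, 3) = 3
n1.2 (MIN): min(-7, 3, 7) = -7
n1.3 (MIN): min(-2, -5) = -5
n1 (MAX): max(3, -7, -5) = 3
n2.1 (MIN): min(8, 9, 0, -4) = -4
n2.2 (MIN): min(-6, 4) = -6
n2.3 (MIN): min(9, 6, 4) = 4
n2.4 (MIN): min(-8, 5, 0) = -8
n2 (MAX): max(-4, -6, 4, -8) = 4
n0 (MIN): min(3, 4) = 3
MIN at n0 wants the lowest of {n1=3, n2=4}, so chooses n1.

n1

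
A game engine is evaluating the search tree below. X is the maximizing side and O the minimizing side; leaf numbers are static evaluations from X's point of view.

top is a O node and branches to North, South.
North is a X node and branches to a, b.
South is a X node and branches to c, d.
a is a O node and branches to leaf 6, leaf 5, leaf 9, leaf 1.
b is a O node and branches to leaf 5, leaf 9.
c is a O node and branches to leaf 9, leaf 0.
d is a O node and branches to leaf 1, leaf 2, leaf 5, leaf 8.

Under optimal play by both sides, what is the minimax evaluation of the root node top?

a (O): min(6, 5, 9, 1) = 1
b (O): min(5, 9) = 5
North (X): max(1, 5) = 5
c (O): min(9, 0) = 0
d (O): min(1, 2, 5, 8) = 1
South (X): max(0, 1) = 1
top (O): min(5, 1) = 1

1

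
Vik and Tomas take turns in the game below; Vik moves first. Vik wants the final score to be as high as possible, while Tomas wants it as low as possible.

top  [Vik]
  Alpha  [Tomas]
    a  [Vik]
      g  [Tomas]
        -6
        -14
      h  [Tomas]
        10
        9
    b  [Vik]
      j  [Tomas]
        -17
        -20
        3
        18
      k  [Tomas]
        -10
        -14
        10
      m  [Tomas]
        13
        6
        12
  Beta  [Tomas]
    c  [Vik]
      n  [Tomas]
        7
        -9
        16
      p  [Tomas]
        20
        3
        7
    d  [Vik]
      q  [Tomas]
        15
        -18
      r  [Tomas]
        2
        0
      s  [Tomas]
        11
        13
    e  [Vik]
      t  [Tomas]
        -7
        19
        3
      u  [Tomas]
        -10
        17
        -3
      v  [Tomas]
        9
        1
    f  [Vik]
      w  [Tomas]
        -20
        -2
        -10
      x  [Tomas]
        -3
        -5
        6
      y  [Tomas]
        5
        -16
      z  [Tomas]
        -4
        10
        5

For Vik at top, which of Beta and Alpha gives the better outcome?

n (Tomas): min(7, -9, 16) = -9
p (Tomas): min(20, 3, 7) = 3
c (Vik): max(-9, 3) = 3
q (Tomas): min(15, -18) = -18
r (Tomas): min(2, 0) = 0
s (Tomas): min(11, 13) = 11
d (Vik): max(-18, 0, 11) = 11
t (Tomas): min(-7, 19, 3) = -7
u (Tomas): min(-10, 17, -3) = -10
v (Tomas): min(9, 1) = 1
e (Vik): max(-7, -10, 1) = 1
w (Tomas): min(-20, -2, -10) = -20
x (Tomas): min(-3, -5, 6) = -5
y (Tomas): min(5, -16) = -16
z (Tomas): min(-4, 10, 5) = -4
f (Vik): max(-20, -5, -16, -4) = -4
Beta (Tomas): min(3, 11, 1, -4) = -4
g (Tomas): min(-6, -14) = -14
h (Tomas): min(10, 9) = 9
a (Vik): max(-14, 9) = 9
j (Tomas): min(-17, -20, 3, 18) = -20
k (Tomas): min(-10, -14, 10) = -14
m (Tomas): min(13, 6, 12) = 6
b (Vik): max(-20, -14, 6) = 6
Alpha (Tomas): min(9, 6) = 6
Vik prefers the higher value; Beta=-4, Alpha=6. Alpha is better since 6 > -4.

Alpha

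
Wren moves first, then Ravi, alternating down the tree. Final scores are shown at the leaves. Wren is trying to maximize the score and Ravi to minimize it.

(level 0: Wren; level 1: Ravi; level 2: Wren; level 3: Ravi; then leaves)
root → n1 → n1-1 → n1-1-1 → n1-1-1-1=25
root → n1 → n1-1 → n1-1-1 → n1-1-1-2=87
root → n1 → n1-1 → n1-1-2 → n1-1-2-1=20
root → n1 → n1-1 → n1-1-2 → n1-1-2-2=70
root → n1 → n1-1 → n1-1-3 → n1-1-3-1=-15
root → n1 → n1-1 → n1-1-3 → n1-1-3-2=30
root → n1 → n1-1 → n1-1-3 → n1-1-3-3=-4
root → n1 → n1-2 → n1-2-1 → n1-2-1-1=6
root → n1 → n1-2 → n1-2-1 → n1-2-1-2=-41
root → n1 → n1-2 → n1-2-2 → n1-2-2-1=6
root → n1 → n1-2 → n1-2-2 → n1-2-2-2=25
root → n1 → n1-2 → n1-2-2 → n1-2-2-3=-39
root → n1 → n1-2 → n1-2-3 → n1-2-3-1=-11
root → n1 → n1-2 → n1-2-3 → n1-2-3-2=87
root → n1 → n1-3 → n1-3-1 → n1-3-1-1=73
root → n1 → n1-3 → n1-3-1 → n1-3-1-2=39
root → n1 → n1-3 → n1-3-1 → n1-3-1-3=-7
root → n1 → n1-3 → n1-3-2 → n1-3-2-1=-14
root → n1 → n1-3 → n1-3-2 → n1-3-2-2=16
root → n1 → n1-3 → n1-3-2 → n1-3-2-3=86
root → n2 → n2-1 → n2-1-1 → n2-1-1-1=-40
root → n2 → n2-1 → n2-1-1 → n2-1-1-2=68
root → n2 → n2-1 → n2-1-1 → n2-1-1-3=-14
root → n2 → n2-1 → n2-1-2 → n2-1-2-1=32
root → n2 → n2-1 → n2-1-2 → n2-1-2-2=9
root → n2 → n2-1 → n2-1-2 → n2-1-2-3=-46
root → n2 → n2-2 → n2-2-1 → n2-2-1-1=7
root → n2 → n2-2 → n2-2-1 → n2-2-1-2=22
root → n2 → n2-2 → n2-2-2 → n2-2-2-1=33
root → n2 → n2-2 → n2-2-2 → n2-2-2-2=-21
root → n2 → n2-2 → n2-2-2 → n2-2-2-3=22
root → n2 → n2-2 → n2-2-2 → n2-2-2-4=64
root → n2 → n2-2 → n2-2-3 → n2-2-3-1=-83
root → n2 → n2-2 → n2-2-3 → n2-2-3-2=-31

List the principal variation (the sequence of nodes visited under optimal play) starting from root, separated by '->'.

n1-1-1 (Ravi): min(25, 87) = 25
n1-1-2 (Ravi): min(20, 70) = 20
n1-1-3 (Ravi): min(-15, 30, -4) = -15
n1-1 (Wren): max(25, 20, -15) = 25
n1-2-1 (Ravi): min(6, -41) = -41
n1-2-2 (Ravi): min(6, 25, -39) = -39
n1-2-3 (Ravi): min(-11, 87) = -11
n1-2 (Wren): max(-41, -39, -11) = -11
n1-3-1 (Ravi): min(73, 39, -7) = -7
n1-3-2 (Ravi): min(-14, 16, 86) = -14
n1-3 (Wren): max(-7, -14) = -7
n1 (Ravi): min(25, -11, -7) = -11
n2-1-1 (Ravi): min(-40, 68, -14) = -40
n2-1-2 (Ravi): min(32, 9, -46) = -46
n2-1 (Wren): max(-40, -46) = -40
n2-2-1 (Ravi): min(7, 22) = 7
n2-2-2 (Ravi): min(33, -21, 22, 64) = -21
n2-2-3 (Ravi): min(-83, -31) = -83
n2-2 (Wren): max(7, -21, -83) = 7
n2 (Ravi): min(-40, 7) = -40
root (Wren): max(-11, -40) = -11
At root, Wren picks n1 (highest: -11).
At n1, Ravi picks n1-2 (lowest: -11).
At n1-2, Wren picks n1-2-3 (highest: -11).
At n1-2-3, Ravi picks n1-2-3-1 (lowest: -11).
Terminal value -11.

root -> n1 -> n1-2 -> n1-2-3 -> n1-2-3-1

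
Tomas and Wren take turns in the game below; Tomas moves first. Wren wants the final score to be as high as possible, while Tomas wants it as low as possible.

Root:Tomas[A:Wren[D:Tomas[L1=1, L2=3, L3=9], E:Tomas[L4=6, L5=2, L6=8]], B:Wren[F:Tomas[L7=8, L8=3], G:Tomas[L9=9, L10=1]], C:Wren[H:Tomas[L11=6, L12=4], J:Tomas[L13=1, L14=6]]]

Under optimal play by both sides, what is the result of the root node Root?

2

D (Tomas): min(1, 3, 9) = 1
E (Tomas): min(6, 2, 8) = 2
A (Wren): max(1, 2) = 2
F (Tomas): min(8, 3) = 3
G (Tomas): min(9, 1) = 1
B (Wren): max(3, 1) = 3
H (Tomas): min(6, 4) = 4
J (Tomas): min(1, 6) = 1
C (Wren): max(4, 1) = 4
Root (Tomas): min(2, 3, 4) = 2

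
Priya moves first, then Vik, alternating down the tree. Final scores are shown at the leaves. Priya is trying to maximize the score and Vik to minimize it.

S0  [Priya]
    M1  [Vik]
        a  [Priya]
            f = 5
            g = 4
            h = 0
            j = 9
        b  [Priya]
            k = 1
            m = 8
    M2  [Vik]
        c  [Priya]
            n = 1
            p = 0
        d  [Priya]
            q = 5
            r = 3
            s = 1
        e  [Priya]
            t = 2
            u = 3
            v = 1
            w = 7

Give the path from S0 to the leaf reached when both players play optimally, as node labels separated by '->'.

S0 -> M1 -> b -> m

a (Priya): max(5, 4, 0, 9) = 9
b (Priya): max(1, 8) = 8
M1 (Vik): min(9, 8) = 8
c (Priya): max(1, 0) = 1
d (Priya): max(5, 3, 1) = 5
e (Priya): max(2, 3, 1, 7) = 7
M2 (Vik): min(1, 5, 7) = 1
S0 (Priya): max(8, 1) = 8
At S0, Priya picks M1 (highest: 8).
At M1, Vik picks b (lowest: 8).
At b, Priya picks m (highest: 8).
Terminal value 8.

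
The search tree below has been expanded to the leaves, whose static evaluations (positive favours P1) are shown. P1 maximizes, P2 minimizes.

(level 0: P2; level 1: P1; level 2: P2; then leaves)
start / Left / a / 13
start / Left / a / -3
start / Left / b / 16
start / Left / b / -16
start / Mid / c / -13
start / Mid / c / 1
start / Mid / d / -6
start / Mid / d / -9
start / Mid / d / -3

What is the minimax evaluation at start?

a (P2): min(13, -3) = -3
b (P2): min(16, -16) = -16
Left (P1): max(-3, -16) = -3
c (P2): min(-13, 1) = -13
d (P2): min(-6, -9, -3) = -9
Mid (P1): max(-13, -9) = -9
start (P2): min(-3, -9) = -9

-9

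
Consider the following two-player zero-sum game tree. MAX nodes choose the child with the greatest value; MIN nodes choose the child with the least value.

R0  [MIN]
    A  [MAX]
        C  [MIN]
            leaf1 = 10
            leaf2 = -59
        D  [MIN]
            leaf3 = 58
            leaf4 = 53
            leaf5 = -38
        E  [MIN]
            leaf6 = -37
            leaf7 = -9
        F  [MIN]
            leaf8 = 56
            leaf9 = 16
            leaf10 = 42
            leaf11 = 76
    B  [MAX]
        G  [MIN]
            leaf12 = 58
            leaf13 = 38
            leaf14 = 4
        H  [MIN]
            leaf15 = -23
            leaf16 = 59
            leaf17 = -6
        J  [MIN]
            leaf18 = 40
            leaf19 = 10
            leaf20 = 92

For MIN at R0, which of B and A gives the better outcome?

G (MIN): min(58, 38, 4) = 4
H (MIN): min(-23, 59, -6) = -23
J (MIN): min(40, 10, 92) = 10
B (MAX): max(4, -23, 10) = 10
C (MIN): min(10, -59) = -59
D (MIN): min(58, 53, -38) = -38
E (MIN): min(-37, -9) = -37
F (MIN): min(56, 16, 42, 76) = 16
A (MAX): max(-59, -38, -37, 16) = 16
MIN prefers the lower value; B=10, A=16. B is better since 10 < 16.

B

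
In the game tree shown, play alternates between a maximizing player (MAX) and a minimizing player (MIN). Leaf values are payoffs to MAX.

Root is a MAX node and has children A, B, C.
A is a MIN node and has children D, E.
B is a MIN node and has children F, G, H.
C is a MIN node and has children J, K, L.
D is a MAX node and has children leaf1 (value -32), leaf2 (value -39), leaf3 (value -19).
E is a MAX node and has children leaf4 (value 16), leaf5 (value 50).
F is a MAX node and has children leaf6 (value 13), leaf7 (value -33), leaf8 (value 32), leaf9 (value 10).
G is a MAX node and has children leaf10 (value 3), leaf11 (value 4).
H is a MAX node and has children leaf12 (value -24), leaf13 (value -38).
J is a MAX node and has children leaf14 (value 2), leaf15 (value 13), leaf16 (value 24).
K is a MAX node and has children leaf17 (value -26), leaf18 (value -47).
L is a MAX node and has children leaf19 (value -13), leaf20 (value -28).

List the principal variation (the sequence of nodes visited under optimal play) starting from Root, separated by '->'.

Root -> A -> D -> leaf3

D (MAX): max(-32, -39, -19) = -19
E (MAX): max(16, 50) = 50
A (MIN): min(-19, 50) = -19
F (MAX): max(13, -33, 32, 10) = 32
G (MAX): max(3, 4) = 4
H (MAX): max(-24, -38) = -24
B (MIN): min(32, 4, -24) = -24
J (MAX): max(2, 13, 24) = 24
K (MAX): max(-26, -47) = -26
L (MAX): max(-13, -28) = -13
C (MIN): min(24, -26, -13) = -26
Root (MAX): max(-19, -24, -26) = -19
At Root, MAX picks A (highest: -19).
At A, MIN picks D (lowest: -19).
At D, MAX picks leaf3 (highest: -19).
Terminal value -19.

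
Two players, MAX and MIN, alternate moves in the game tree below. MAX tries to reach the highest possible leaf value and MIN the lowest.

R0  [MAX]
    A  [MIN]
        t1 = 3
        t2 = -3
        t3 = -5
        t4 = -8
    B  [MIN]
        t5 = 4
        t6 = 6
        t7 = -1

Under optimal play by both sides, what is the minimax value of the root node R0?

-1

A (MIN): min(3, -3, -5, -8) = -8
B (MIN): min(4, 6, -1) = -1
R0 (MAX): max(-8, -1) = -1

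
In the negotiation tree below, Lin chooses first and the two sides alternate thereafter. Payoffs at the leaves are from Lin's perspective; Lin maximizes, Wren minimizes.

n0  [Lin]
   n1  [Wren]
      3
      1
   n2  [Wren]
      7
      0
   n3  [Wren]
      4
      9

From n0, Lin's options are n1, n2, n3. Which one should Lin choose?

n1 (Wren): min(3, 1) = 1
n2 (Wren): min(7, 0) = 0
n3 (Wren): min(4, 9) = 4
n0 (Lin): max(1, 0, 4) = 4
Lin at n0 wants the highest of {n1=1, n2=0, n3=4}, so chooses n3.

n3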